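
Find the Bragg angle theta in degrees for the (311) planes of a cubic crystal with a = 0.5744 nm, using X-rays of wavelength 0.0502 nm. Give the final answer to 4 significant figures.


d = a / sqrt(h^2+k^2+l^2)
d = 0.5744 / sqrt(11) = 0.173188 nm
lambda = 2*d*sin(theta)  =>  sin(theta) = lambda / (2*d)
sin(theta) = 0.0502 / (2 * 0.173188) = 0.144929
theta = 8.333 deg


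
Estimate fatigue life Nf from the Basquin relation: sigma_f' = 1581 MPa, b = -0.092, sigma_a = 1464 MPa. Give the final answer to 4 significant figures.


sigma_a = sigma_f' * (2*Nf)^b
2*Nf = (sigma_a / sigma_f')^(1/b)
2*Nf = (1464 / 1581)^(1/-0.092)
2*Nf = 2.30645
Nf = 1.153 cycles


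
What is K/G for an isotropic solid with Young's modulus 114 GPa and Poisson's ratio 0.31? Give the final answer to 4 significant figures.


G = E / (2*(1+nu))
G = 114 / (2*(1+0.31)) = 43.5115 GPa
K = E / (3*(1-2*nu))
K = 114 / (3*(1-2*0.31)) = 100 GPa
K/G = 100 / 43.5115 = 2.298


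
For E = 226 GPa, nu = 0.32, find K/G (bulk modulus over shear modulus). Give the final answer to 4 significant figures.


G = E / (2*(1+nu))
G = 226 / (2*(1+0.32)) = 85.6061 GPa
K = E / (3*(1-2*nu))
K = 226 / (3*(1-2*0.32)) = 209.259 GPa
K/G = 209.259 / 85.6061 = 2.444


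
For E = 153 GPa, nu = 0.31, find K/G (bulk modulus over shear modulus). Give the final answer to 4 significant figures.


G = E / (2*(1+nu))
G = 153 / (2*(1+0.31)) = 58.3969 GPa
K = E / (3*(1-2*nu))
K = 153 / (3*(1-2*0.31)) = 134.211 GPa
K/G = 134.211 / 58.3969 = 2.298


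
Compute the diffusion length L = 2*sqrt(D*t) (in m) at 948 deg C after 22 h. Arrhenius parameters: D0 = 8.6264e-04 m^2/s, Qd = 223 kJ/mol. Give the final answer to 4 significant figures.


Step 1: D = D0 * exp(-Qd/(R*T))
T = 1221.15 K
D = 8.6264e-04 * exp(-223e3 / (8.314 * 1221.15)) = 2.4927e-13 m^2/s
Step 2: L = 2*sqrt(D*t)
t = 22 h = 79200 s
L = 2*sqrt(2.4927e-13 * 79200) = 2.81e-04 m


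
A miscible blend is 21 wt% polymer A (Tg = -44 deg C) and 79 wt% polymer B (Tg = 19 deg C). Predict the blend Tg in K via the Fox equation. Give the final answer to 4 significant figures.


1/Tg = w1/Tg1 + w2/Tg2 (in Kelvin)
Tg1 = 229.15 K, Tg2 = 292.15 K
1/Tg = 0.21/229.15 + 0.79/292.15
Tg = 276.2 K


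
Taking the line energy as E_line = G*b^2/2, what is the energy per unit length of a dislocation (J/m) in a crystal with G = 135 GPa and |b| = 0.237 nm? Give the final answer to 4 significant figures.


E = G*b^2/2
b = 0.237 nm = 2.37e-10 m
G = 135 GPa = 1.35e+11 Pa
E = 0.5 * 1.35e+11 * (2.37e-10)^2
E = 3.791e-09 J/m


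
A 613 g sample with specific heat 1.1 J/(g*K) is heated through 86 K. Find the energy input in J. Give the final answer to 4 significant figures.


Q = m * cp * dT
Q = 613 * 1.1 * 86
Q = 57990 J


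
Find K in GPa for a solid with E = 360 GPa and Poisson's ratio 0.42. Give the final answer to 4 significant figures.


K = E / (3*(1-2*nu))
K = 360 / (3*(1-2*0.42))
K = 750 GPa


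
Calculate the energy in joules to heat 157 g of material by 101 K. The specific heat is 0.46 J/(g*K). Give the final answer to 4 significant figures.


Q = m * cp * dT
Q = 157 * 0.46 * 101
Q = 7294 J


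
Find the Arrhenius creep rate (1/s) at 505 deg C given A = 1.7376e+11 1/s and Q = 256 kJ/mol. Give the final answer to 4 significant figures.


rate = A * exp(-Q / (R*T))
T = 505 + 273.15 = 778.15 K
rate = 1.7376e+11 * exp(-256e3 / (8.314 * 778.15))
rate = 1.135e-06 1/s


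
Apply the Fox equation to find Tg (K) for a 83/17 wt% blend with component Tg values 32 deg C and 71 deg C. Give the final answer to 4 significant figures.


1/Tg = w1/Tg1 + w2/Tg2 (in Kelvin)
Tg1 = 305.15 K, Tg2 = 344.15 K
1/Tg = 0.83/305.15 + 0.17/344.15
Tg = 311.1 K


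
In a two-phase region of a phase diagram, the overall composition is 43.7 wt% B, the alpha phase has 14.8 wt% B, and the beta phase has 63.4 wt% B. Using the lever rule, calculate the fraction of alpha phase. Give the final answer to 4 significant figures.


f_alpha = (C_beta - C0) / (C_beta - C_alpha)
f_alpha = (63.4 - 43.7) / (63.4 - 14.8)
f_alpha = 0.4053


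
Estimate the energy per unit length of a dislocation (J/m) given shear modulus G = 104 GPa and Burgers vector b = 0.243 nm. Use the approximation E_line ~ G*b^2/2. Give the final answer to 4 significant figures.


E = G*b^2/2
b = 0.243 nm = 2.43e-10 m
G = 104 GPa = 1.04e+11 Pa
E = 0.5 * 1.04e+11 * (2.43e-10)^2
E = 3.071e-09 J/m


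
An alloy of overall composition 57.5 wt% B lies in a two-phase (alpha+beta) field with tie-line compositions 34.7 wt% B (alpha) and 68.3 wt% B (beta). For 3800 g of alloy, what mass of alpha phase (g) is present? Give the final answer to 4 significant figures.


f_alpha = (C_beta - C0) / (C_beta - C_alpha)
f_alpha = (68.3 - 57.5) / (68.3 - 34.7) = 0.321429
m_alpha = f_alpha * m_total = 0.321429 * 3800 = 1221 g


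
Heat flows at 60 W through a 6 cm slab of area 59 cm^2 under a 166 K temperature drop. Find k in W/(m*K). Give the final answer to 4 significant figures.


k = Q*L / (A*dT)
L = 0.06 m, A = 5.9e-03 m^2
k = 60 * 0.06 / (5.9e-03 * 166)
k = 3.676 W/(m*K)


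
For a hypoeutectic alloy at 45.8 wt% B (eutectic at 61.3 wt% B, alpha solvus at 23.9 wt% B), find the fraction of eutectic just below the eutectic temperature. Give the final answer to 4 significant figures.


f_primary = (C_e - C0) / (C_e - C_alpha_max)
f_primary = (61.3 - 45.8) / (61.3 - 23.9)
f_primary = 0.414439
f_eutectic = 1 - 0.414439 = 0.5856


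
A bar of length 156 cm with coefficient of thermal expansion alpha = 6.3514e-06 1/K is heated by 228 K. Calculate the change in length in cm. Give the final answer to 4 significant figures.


dL = L0 * alpha * dT
dL = 156 * 6.3514e-06 * 228
dL = 0.2259 cm


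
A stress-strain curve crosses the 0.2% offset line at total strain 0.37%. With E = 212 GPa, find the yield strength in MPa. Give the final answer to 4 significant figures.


Offset strain = 0.002
Elastic strain at yield = total_strain - offset = 3.7e-03 - 0.002 = 1.7e-03
sigma_y = E * elastic_strain = 212000 * 1.7e-03
sigma_y = 360.4 MPa


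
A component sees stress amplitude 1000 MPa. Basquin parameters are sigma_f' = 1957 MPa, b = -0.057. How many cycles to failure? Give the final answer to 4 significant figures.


sigma_a = sigma_f' * (2*Nf)^b
2*Nf = (sigma_a / sigma_f')^(1/b)
2*Nf = (1000 / 1957)^(1/-0.057)
2*Nf = 130505
Nf = 65250 cycles


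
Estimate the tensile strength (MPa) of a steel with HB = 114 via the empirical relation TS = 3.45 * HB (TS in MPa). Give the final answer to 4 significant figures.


TS (MPa) = 3.45 * HB
TS = 3.45 * 114
TS = 393.3 MPa


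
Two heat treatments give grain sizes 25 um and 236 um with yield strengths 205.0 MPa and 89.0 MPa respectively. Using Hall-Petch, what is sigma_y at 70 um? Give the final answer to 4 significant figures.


sigma_y = sigma0 + k / sqrt(d)
1/sqrt(d1) = 1/sqrt(2.5e-05) = 200;  1/sqrt(d2) = 65.0945
k = (sigma1 - sigma2) / (1/sqrt(d1) - 1/sqrt(d2)) = (205.0 - 89.0) / (200 - 65.0945) = 0.859861 MPa*m^0.5
sigma0 = sigma1 - k/sqrt(d1) = 205.0 - 0.859861*200 = 33.0278 MPa
sigma_y(d3) = 33.0278 + 0.859861 / sqrt(7e-05) = 135.8 MPa


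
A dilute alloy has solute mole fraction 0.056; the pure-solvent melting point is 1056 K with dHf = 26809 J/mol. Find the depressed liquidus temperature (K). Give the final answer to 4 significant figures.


dT = R*Tm^2*x / dHf
dT = 8.314 * 1056^2 * 0.056 / 26809
dT = 19.3662 K
T_new = 1056 - 19.3662 = 1037 K


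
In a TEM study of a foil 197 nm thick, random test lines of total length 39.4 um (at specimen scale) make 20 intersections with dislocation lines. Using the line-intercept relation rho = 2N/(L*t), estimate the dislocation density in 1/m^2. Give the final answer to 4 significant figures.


rho = 2N / (L * t)
L = 39.4 um = 3.94e-05 m, t = 197 nm = 1.97e-07 m
rho = 2 * 20 / (3.94e-05 * 1.97e-07)
rho = 5.153e+12 1/m^2


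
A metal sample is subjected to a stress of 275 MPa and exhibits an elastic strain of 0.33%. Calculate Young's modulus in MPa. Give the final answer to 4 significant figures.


E = sigma / epsilon
epsilon = 0.33% = 3.3e-03
E = 275 / 3.3e-03
E = 83330 MPa


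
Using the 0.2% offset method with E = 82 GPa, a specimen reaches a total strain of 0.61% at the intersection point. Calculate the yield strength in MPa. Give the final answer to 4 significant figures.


Offset strain = 0.002
Elastic strain at yield = total_strain - offset = 6.1e-03 - 0.002 = 4.1e-03
sigma_y = E * elastic_strain = 82000 * 4.1e-03
sigma_y = 336.2 MPa


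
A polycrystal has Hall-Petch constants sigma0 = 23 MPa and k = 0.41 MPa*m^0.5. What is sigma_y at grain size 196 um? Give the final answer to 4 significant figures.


sigma_y = sigma0 + k / sqrt(d)
d = 196 um = 1.96e-04 m
sigma_y = 23 + 0.41 / sqrt(1.96e-04)
sigma_y = 52.29 MPa


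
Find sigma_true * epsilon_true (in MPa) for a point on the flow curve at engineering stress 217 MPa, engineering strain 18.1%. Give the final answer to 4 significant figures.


sigma_true = sigma_eng * (1 + epsilon_eng)
sigma_true = 217 * (1 + 0.181) = 256.277 MPa
epsilon_true = ln(1 + epsilon_eng)
epsilon_true = ln(1 + 0.181) = 0.166362
sigma_true * epsilon_true = 256.277 * 0.166362 = 42.63 MPa


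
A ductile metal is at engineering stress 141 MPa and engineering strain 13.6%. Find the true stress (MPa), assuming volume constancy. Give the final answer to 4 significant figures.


sigma_true = sigma_eng * (1 + epsilon_eng)
sigma_true = 141 * (1 + 0.136)
sigma_true = 160.2 MPa


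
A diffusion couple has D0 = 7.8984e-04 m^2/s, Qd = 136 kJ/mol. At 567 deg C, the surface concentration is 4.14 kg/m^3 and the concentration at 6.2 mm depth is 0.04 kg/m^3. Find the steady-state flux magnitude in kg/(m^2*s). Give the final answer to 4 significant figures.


Step 1: D = D0 * exp(-Qd/(R*T))
T = 567 + 273.15 = 840.15 K
D = 7.8984e-04 * exp(-136e3 / (8.314 * 840.15)) = 2.76507e-12 m^2/s
Step 2: J = D * (C1 - C2) / dx
J = 2.76507e-12 * (4.14 - 0.04) / 6.2e-03
J = 1.829e-09 kg/(m^2*s)


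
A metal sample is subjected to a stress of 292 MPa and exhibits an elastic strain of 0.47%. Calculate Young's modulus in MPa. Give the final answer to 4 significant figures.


E = sigma / epsilon
epsilon = 0.47% = 4.7e-03
E = 292 / 4.7e-03
E = 62130 MPa


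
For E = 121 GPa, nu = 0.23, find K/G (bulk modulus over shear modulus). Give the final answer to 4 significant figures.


G = E / (2*(1+nu))
G = 121 / (2*(1+0.23)) = 49.187 GPa
K = E / (3*(1-2*nu))
K = 121 / (3*(1-2*0.23)) = 74.6914 GPa
K/G = 74.6914 / 49.187 = 1.519


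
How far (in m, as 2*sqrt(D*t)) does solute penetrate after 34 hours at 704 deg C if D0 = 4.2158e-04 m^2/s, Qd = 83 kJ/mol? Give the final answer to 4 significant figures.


Step 1: D = D0 * exp(-Qd/(R*T))
T = 977.15 K
D = 4.2158e-04 * exp(-83e3 / (8.314 * 977.15)) = 1.54121e-08 m^2/s
Step 2: L = 2*sqrt(D*t)
t = 34 h = 122400 s
L = 2*sqrt(1.54121e-08 * 122400) = 0.08687 m


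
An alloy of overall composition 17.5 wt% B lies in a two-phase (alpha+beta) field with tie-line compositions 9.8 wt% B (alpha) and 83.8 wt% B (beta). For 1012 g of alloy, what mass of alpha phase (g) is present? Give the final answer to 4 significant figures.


f_alpha = (C_beta - C0) / (C_beta - C_alpha)
f_alpha = (83.8 - 17.5) / (83.8 - 9.8) = 0.895946
m_alpha = f_alpha * m_total = 0.895946 * 1012 = 906.7 g


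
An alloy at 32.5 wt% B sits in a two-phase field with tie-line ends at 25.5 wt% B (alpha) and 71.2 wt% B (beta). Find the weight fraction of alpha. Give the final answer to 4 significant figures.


f_alpha = (C_beta - C0) / (C_beta - C_alpha)
f_alpha = (71.2 - 32.5) / (71.2 - 25.5)
f_alpha = 0.8468


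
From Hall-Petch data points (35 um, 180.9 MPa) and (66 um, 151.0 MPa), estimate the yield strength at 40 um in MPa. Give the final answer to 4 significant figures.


sigma_y = sigma0 + k / sqrt(d)
1/sqrt(d1) = 1/sqrt(3.5e-05) = 169.031;  1/sqrt(d2) = 123.091
k = (sigma1 - sigma2) / (1/sqrt(d1) - 1/sqrt(d2)) = (180.9 - 151.0) / (169.031 - 123.091) = 0.650858 MPa*m^0.5
sigma0 = sigma1 - k/sqrt(d1) = 180.9 - 0.650858*169.031 = 70.8849 MPa
sigma_y(d3) = 70.8849 + 0.650858 / sqrt(4e-05) = 173.8 MPa


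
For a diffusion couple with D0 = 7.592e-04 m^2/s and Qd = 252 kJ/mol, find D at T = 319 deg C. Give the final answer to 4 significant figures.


D = D0 * exp(-Qd / (R*T))
T = 592.15 K
D = 7.592e-04 * exp(-252e3 / (8.314 * 592.15))
D = 4.469e-26 m^2/s


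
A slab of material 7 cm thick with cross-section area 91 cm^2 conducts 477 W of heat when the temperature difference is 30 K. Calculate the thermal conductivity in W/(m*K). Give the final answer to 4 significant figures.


k = Q*L / (A*dT)
L = 0.07 m, A = 9.1e-03 m^2
k = 477 * 0.07 / (9.1e-03 * 30)
k = 122.3 W/(m*K)


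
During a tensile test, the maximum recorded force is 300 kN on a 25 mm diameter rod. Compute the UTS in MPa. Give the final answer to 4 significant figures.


A0 = pi*(d/2)^2 = pi*(25/2)^2 = 490.874 mm^2
UTS = F_max / A0 = 300*1000 / 490.874
UTS = 611.2 MPa


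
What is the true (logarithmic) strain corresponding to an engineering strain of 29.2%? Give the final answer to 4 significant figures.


epsilon_true = ln(1 + epsilon_eng)
epsilon_true = ln(1 + 0.292)
epsilon_true = 0.2562


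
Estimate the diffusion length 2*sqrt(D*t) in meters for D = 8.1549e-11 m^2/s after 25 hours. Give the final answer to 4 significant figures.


t = 25 hr = 90000 s
Diffusion length = 2*sqrt(D*t)
= 2*sqrt(8.1549e-11 * 90000)
= 5.418e-03 m


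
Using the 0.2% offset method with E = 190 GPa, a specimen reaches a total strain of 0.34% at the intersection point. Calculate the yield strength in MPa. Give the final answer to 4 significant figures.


Offset strain = 0.002
Elastic strain at yield = total_strain - offset = 3.4e-03 - 0.002 = 1.4e-03
sigma_y = E * elastic_strain = 190000 * 1.4e-03
sigma_y = 266 MPa


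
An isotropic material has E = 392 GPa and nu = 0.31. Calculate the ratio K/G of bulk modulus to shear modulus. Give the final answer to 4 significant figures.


G = E / (2*(1+nu))
G = 392 / (2*(1+0.31)) = 149.618 GPa
K = E / (3*(1-2*nu))
K = 392 / (3*(1-2*0.31)) = 343.86 GPa
K/G = 343.86 / 149.618 = 2.298


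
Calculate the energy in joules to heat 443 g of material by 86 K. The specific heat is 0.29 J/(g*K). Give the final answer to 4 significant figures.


Q = m * cp * dT
Q = 443 * 0.29 * 86
Q = 11050 J


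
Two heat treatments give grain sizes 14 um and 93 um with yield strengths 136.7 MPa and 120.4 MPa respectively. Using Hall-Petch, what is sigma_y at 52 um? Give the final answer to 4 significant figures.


sigma_y = sigma0 + k / sqrt(d)
1/sqrt(d1) = 1/sqrt(1.4e-05) = 267.261;  1/sqrt(d2) = 103.695
k = (sigma1 - sigma2) / (1/sqrt(d1) - 1/sqrt(d2)) = (136.7 - 120.4) / (267.261 - 103.695) = 0.0996539 MPa*m^0.5
sigma0 = sigma1 - k/sqrt(d1) = 136.7 - 0.0996539*267.261 = 110.066 MPa
sigma_y(d3) = 110.066 + 0.0996539 / sqrt(5.2e-05) = 123.9 MPa


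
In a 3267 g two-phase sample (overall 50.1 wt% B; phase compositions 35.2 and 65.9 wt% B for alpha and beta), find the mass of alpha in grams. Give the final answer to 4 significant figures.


f_alpha = (C_beta - C0) / (C_beta - C_alpha)
f_alpha = (65.9 - 50.1) / (65.9 - 35.2) = 0.514658
m_alpha = f_alpha * m_total = 0.514658 * 3267 = 1681 g


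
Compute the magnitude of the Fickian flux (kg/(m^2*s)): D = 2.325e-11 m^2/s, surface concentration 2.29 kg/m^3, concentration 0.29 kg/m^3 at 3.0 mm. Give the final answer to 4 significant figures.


J = -D * (dC/dx) = D * (C1 - C2) / dx
J = 2.325e-11 * (2.29 - 0.29) / 3e-03
J = 1.55e-08 kg/(m^2*s)


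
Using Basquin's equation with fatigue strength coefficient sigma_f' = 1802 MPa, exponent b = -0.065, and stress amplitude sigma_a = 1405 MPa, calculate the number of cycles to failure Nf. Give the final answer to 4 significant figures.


sigma_a = sigma_f' * (2*Nf)^b
2*Nf = (sigma_a / sigma_f')^(1/b)
2*Nf = (1405 / 1802)^(1/-0.065)
2*Nf = 45.9987
Nf = 23 cycles


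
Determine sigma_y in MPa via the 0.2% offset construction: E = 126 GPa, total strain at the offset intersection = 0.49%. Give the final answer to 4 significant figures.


Offset strain = 0.002
Elastic strain at yield = total_strain - offset = 4.9e-03 - 0.002 = 2.9e-03
sigma_y = E * elastic_strain = 126000 * 2.9e-03
sigma_y = 365.4 MPa


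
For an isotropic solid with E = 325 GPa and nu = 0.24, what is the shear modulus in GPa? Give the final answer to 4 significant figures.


G = E / (2*(1+nu))
G = 325 / (2*(1+0.24))
G = 131 GPa


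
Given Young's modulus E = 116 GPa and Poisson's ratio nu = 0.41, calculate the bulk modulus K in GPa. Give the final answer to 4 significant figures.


K = E / (3*(1-2*nu))
K = 116 / (3*(1-2*0.41))
K = 214.8 GPa


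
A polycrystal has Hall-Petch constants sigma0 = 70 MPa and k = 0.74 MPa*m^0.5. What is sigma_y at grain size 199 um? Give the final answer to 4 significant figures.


sigma_y = sigma0 + k / sqrt(d)
d = 199 um = 1.99e-04 m
sigma_y = 70 + 0.74 / sqrt(1.99e-04)
sigma_y = 122.5 MPa


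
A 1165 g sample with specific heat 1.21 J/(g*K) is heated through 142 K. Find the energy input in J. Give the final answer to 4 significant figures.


Q = m * cp * dT
Q = 1165 * 1.21 * 142
Q = 200200 J


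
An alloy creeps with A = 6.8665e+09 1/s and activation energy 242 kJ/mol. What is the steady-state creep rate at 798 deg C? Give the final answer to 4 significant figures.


rate = A * exp(-Q / (R*T))
T = 798 + 273.15 = 1071.15 K
rate = 6.8665e+09 * exp(-242e3 / (8.314 * 1071.15))
rate = 0.01084 1/s


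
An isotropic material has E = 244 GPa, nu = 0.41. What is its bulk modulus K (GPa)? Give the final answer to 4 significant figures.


K = E / (3*(1-2*nu))
K = 244 / (3*(1-2*0.41))
K = 451.9 GPa


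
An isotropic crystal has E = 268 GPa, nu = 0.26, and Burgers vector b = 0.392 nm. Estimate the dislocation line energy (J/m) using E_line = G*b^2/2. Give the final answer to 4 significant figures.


Step 1: G = E / (2*(1+nu))
G = 268 / (2*(1+0.26)) = 106.349 GPa = 1.06349e+11 Pa
Step 2: E_line = G*b^2/2
b = 0.392 nm = 3.92e-10 m
E_line = 0.5 * 1.06349e+11 * (3.92e-10)^2 = 8.171e-09 J/m


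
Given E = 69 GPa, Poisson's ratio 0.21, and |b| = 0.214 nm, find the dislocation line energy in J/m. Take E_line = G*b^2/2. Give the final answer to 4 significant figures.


Step 1: G = E / (2*(1+nu))
G = 69 / (2*(1+0.21)) = 28.5124 GPa = 2.85124e+10 Pa
Step 2: E_line = G*b^2/2
b = 0.214 nm = 2.14e-10 m
E_line = 0.5 * 2.85124e+10 * (2.14e-10)^2 = 6.529e-10 J/m


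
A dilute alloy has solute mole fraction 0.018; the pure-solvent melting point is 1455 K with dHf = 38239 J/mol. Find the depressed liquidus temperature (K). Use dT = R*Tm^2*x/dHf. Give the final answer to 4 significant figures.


dT = R*Tm^2*x / dHf
dT = 8.314 * 1455^2 * 0.018 / 38239
dT = 8.28518 K
T_new = 1455 - 8.28518 = 1447 K


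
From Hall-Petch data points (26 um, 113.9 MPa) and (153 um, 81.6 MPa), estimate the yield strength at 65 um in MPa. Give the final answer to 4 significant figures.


sigma_y = sigma0 + k / sqrt(d)
1/sqrt(d1) = 1/sqrt(2.6e-05) = 196.116;  1/sqrt(d2) = 80.8452
k = (sigma1 - sigma2) / (1/sqrt(d1) - 1/sqrt(d2)) = (113.9 - 81.6) / (196.116 - 80.8452) = 0.280209 MPa*m^0.5
sigma0 = sigma1 - k/sqrt(d1) = 113.9 - 0.280209*196.116 = 58.9464 MPa
sigma_y(d3) = 58.9464 + 0.280209 / sqrt(6.5e-05) = 93.7 MPa


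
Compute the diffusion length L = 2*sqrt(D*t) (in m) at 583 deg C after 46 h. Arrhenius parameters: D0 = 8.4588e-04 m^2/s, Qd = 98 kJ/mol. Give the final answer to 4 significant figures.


Step 1: D = D0 * exp(-Qd/(R*T))
T = 856.15 K
D = 8.4588e-04 * exp(-98e3 / (8.314 * 856.15)) = 8.87169e-10 m^2/s
Step 2: L = 2*sqrt(D*t)
t = 46 h = 165600 s
L = 2*sqrt(8.87169e-10 * 165600) = 0.02424 m


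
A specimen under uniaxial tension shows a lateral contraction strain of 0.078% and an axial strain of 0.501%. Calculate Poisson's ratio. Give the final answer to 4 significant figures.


nu = -epsilon_lat / epsilon_axial
Lateral strain is contraction (negative), so using magnitudes:
nu = 0.078 / 0.501
nu = 0.1557


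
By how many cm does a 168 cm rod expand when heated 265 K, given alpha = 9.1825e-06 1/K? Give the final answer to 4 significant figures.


dL = L0 * alpha * dT
dL = 168 * 9.1825e-06 * 265
dL = 0.4088 cm


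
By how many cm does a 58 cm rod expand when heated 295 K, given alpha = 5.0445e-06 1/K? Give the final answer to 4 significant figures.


dL = L0 * alpha * dT
dL = 58 * 5.0445e-06 * 295
dL = 0.08631 cm


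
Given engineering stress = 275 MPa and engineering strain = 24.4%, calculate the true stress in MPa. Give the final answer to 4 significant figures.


sigma_true = sigma_eng * (1 + epsilon_eng)
sigma_true = 275 * (1 + 0.244)
sigma_true = 342.1 MPa


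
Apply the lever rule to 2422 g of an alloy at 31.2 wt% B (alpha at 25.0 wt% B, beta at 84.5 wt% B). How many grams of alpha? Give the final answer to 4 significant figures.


f_alpha = (C_beta - C0) / (C_beta - C_alpha)
f_alpha = (84.5 - 31.2) / (84.5 - 25.0) = 0.895798
m_alpha = f_alpha * m_total = 0.895798 * 2422 = 2170 g


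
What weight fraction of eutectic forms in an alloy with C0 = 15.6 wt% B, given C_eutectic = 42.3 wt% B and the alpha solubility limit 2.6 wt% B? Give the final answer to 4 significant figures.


f_primary = (C_e - C0) / (C_e - C_alpha_max)
f_primary = (42.3 - 15.6) / (42.3 - 2.6)
f_primary = 0.672544
f_eutectic = 1 - 0.672544 = 0.3275


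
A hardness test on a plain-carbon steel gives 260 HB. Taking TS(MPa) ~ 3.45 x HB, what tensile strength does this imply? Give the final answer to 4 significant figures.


TS (MPa) = 3.45 * HB
TS = 3.45 * 260
TS = 897 MPa


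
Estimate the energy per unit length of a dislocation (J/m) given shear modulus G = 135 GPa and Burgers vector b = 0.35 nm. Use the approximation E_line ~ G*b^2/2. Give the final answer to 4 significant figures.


E = G*b^2/2
b = 0.35 nm = 3.5e-10 m
G = 135 GPa = 1.35e+11 Pa
E = 0.5 * 1.35e+11 * (3.5e-10)^2
E = 8.269e-09 J/m


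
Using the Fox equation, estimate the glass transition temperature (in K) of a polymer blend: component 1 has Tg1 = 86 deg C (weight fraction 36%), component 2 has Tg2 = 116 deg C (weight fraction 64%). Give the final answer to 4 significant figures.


1/Tg = w1/Tg1 + w2/Tg2 (in Kelvin)
Tg1 = 359.15 K, Tg2 = 389.15 K
1/Tg = 0.36/359.15 + 0.64/389.15
Tg = 377.8 K


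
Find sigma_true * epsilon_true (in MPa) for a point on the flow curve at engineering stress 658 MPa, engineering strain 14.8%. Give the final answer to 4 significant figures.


sigma_true = sigma_eng * (1 + epsilon_eng)
sigma_true = 658 * (1 + 0.148) = 755.384 MPa
epsilon_true = ln(1 + epsilon_eng)
epsilon_true = ln(1 + 0.148) = 0.138021
sigma_true * epsilon_true = 755.384 * 0.138021 = 104.3 MPa


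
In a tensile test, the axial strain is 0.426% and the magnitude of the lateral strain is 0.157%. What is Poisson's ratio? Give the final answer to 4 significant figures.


nu = -epsilon_lat / epsilon_axial
Lateral strain is contraction (negative), so using magnitudes:
nu = 0.157 / 0.426
nu = 0.3685


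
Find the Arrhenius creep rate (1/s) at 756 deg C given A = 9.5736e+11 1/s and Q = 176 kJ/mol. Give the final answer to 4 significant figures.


rate = A * exp(-Q / (R*T))
T = 756 + 273.15 = 1029.15 K
rate = 9.5736e+11 * exp(-176e3 / (8.314 * 1029.15))
rate = 1116 1/s


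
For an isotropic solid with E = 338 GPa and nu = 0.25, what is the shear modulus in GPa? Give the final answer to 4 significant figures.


G = E / (2*(1+nu))
G = 338 / (2*(1+0.25))
G = 135.2 GPa


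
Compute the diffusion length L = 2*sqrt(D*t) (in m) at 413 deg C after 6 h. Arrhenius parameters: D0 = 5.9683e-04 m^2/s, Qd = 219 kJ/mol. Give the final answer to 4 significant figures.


Step 1: D = D0 * exp(-Qd/(R*T))
T = 686.15 K
D = 5.9683e-04 * exp(-219e3 / (8.314 * 686.15)) = 1.26883e-20 m^2/s
Step 2: L = 2*sqrt(D*t)
t = 6 h = 21600 s
L = 2*sqrt(1.26883e-20 * 21600) = 3.311e-08 m


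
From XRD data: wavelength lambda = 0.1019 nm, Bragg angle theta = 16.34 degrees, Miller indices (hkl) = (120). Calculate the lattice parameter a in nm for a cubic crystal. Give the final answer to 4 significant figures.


d = lambda / (2*sin(theta))
d = 0.1019 / (2*sin(16.34 deg))
d = 0.1811 nm
a = d * sqrt(h^2+k^2+l^2) = 0.1811 * sqrt(5)
a = 0.405 nm


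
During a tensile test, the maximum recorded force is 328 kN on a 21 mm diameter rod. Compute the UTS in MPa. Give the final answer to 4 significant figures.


A0 = pi*(d/2)^2 = pi*(21/2)^2 = 346.361 mm^2
UTS = F_max / A0 = 328*1000 / 346.361
UTS = 947 MPa


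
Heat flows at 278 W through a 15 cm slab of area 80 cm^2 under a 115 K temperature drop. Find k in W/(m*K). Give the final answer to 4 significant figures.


k = Q*L / (A*dT)
L = 0.15 m, A = 8e-03 m^2
k = 278 * 0.15 / (8e-03 * 115)
k = 45.33 W/(m*K)


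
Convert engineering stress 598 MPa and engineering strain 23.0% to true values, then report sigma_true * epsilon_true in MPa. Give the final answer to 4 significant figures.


sigma_true = sigma_eng * (1 + epsilon_eng)
sigma_true = 598 * (1 + 0.23) = 735.54 MPa
epsilon_true = ln(1 + epsilon_eng)
epsilon_true = ln(1 + 0.23) = 0.207014
sigma_true * epsilon_true = 735.54 * 0.207014 = 152.3 MPa


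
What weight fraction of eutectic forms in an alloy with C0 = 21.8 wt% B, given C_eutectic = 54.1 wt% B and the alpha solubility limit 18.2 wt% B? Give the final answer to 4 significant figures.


f_primary = (C_e - C0) / (C_e - C_alpha_max)
f_primary = (54.1 - 21.8) / (54.1 - 18.2)
f_primary = 0.899721
f_eutectic = 1 - 0.899721 = 0.1003


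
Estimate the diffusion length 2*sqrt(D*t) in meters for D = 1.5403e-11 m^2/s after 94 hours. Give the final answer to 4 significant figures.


t = 94 hr = 338400 s
Diffusion length = 2*sqrt(D*t)
= 2*sqrt(1.5403e-11 * 338400)
= 4.566e-03 m


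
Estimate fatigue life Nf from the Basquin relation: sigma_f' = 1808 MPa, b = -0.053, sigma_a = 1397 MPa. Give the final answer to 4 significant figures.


sigma_a = sigma_f' * (2*Nf)^b
2*Nf = (sigma_a / sigma_f')^(1/b)
2*Nf = (1397 / 1808)^(1/-0.053)
2*Nf = 129.791
Nf = 64.9 cycles


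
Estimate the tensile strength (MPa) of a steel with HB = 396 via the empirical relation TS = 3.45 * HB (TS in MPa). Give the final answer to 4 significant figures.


TS (MPa) = 3.45 * HB
TS = 3.45 * 396
TS = 1366 MPa


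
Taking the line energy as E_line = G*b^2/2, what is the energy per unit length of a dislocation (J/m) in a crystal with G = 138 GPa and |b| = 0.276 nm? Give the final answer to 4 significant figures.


E = G*b^2/2
b = 0.276 nm = 2.76e-10 m
G = 138 GPa = 1.38e+11 Pa
E = 0.5 * 1.38e+11 * (2.76e-10)^2
E = 5.256e-09 J/m


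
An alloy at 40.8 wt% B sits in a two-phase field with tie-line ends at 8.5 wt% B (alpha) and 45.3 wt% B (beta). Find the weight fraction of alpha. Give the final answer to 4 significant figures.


f_alpha = (C_beta - C0) / (C_beta - C_alpha)
f_alpha = (45.3 - 40.8) / (45.3 - 8.5)
f_alpha = 0.1223


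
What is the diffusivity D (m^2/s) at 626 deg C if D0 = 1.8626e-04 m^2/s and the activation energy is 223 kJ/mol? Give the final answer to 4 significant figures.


D = D0 * exp(-Qd / (R*T))
T = 899.15 K
D = 1.8626e-04 * exp(-223e3 / (8.314 * 899.15))
D = 2.065e-17 m^2/s


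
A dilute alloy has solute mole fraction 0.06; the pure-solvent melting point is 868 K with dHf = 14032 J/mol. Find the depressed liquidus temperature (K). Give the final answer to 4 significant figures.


dT = R*Tm^2*x / dHf
dT = 8.314 * 868^2 * 0.06 / 14032
dT = 26.7844 K
T_new = 868 - 26.7844 = 841.2 K


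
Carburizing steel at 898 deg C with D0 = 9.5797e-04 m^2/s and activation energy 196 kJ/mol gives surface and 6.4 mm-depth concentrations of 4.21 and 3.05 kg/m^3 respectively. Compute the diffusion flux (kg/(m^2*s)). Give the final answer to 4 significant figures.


Step 1: D = D0 * exp(-Qd/(R*T))
T = 898 + 273.15 = 1171.15 K
D = 9.5797e-04 * exp(-196e3 / (8.314 * 1171.15)) = 1.73464e-12 m^2/s
Step 2: J = D * (C1 - C2) / dx
J = 1.73464e-12 * (4.21 - 3.05) / 6.4e-03
J = 3.144e-10 kg/(m^2*s)


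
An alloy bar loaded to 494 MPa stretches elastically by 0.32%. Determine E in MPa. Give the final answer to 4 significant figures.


E = sigma / epsilon
epsilon = 0.32% = 3.2e-03
E = 494 / 3.2e-03
E = 154400 MPa


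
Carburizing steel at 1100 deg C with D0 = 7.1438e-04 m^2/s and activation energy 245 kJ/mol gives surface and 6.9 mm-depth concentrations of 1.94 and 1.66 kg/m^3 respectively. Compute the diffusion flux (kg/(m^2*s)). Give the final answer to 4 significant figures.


Step 1: D = D0 * exp(-Qd/(R*T))
T = 1100 + 273.15 = 1373.15 K
D = 7.1438e-04 * exp(-245e3 / (8.314 * 1373.15)) = 3.41814e-13 m^2/s
Step 2: J = D * (C1 - C2) / dx
J = 3.41814e-13 * (1.94 - 1.66) / 6.9e-03
J = 1.387e-11 kg/(m^2*s)


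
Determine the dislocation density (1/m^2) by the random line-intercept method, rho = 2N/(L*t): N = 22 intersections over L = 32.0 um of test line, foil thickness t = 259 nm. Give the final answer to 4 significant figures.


rho = 2N / (L * t)
L = 32.0 um = 3.2e-05 m, t = 259 nm = 2.59e-07 m
rho = 2 * 22 / (3.2e-05 * 2.59e-07)
rho = 5.309e+12 1/m^2


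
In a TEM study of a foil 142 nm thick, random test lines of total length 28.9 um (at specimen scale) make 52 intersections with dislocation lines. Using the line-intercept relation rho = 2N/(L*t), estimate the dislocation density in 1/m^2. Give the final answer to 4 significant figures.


rho = 2N / (L * t)
L = 28.9 um = 2.89e-05 m, t = 142 nm = 1.42e-07 m
rho = 2 * 52 / (2.89e-05 * 1.42e-07)
rho = 2.534e+13 1/m^2


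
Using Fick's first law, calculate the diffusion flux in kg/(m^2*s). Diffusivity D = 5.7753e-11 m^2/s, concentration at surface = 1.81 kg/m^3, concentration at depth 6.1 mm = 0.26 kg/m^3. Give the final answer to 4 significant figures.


J = -D * (dC/dx) = D * (C1 - C2) / dx
J = 5.7753e-11 * (1.81 - 0.26) / 6.1e-03
J = 1.467e-08 kg/(m^2*s)


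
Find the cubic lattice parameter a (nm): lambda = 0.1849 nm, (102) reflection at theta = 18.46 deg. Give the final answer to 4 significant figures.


d = lambda / (2*sin(theta))
d = 0.1849 / (2*sin(18.46 deg))
d = 0.29197 nm
a = d * sqrt(h^2+k^2+l^2) = 0.29197 * sqrt(5)
a = 0.6529 nm


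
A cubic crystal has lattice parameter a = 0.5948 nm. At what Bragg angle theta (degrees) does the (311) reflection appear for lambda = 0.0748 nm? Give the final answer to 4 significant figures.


d = a / sqrt(h^2+k^2+l^2)
d = 0.5948 / sqrt(11) = 0.179339 nm
lambda = 2*d*sin(theta)  =>  sin(theta) = lambda / (2*d)
sin(theta) = 0.0748 / (2 * 0.179339) = 0.208544
theta = 12.04 deg


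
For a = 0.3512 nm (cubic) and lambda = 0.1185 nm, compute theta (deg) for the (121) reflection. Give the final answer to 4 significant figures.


d = a / sqrt(h^2+k^2+l^2)
d = 0.3512 / sqrt(6) = 0.143377 nm
lambda = 2*d*sin(theta)  =>  sin(theta) = lambda / (2*d)
sin(theta) = 0.1185 / (2 * 0.143377) = 0.413247
theta = 24.41 deg


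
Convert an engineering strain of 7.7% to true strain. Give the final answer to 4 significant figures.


epsilon_true = ln(1 + epsilon_eng)
epsilon_true = ln(1 + 0.077)
epsilon_true = 0.07418


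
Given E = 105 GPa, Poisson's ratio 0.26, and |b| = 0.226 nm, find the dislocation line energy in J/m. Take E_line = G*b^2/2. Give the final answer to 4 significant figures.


Step 1: G = E / (2*(1+nu))
G = 105 / (2*(1+0.26)) = 41.6667 GPa = 4.16667e+10 Pa
Step 2: E_line = G*b^2/2
b = 0.226 nm = 2.26e-10 m
E_line = 0.5 * 4.16667e+10 * (2.26e-10)^2 = 1.064e-09 J/m


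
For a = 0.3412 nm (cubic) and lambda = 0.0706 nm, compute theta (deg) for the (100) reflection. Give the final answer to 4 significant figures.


d = a / sqrt(h^2+k^2+l^2)
d = 0.3412 / sqrt(1) = 0.3412 nm
lambda = 2*d*sin(theta)  =>  sin(theta) = lambda / (2*d)
sin(theta) = 0.0706 / (2 * 0.3412) = 0.103458
theta = 5.938 deg


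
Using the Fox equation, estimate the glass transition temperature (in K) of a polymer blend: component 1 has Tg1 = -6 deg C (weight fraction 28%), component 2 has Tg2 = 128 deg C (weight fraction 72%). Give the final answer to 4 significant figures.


1/Tg = w1/Tg1 + w2/Tg2 (in Kelvin)
Tg1 = 267.15 K, Tg2 = 401.15 K
1/Tg = 0.28/267.15 + 0.72/401.15
Tg = 351.7 K


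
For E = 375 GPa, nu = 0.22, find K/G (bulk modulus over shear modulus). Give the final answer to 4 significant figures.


G = E / (2*(1+nu))
G = 375 / (2*(1+0.22)) = 153.689 GPa
K = E / (3*(1-2*nu))
K = 375 / (3*(1-2*0.22)) = 223.214 GPa
K/G = 223.214 / 153.689 = 1.452


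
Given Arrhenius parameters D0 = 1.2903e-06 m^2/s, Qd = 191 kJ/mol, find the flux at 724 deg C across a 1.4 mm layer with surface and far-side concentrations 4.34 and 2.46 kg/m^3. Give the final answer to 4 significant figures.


Step 1: D = D0 * exp(-Qd/(R*T))
T = 724 + 273.15 = 997.15 K
D = 1.2903e-06 * exp(-191e3 / (8.314 * 997.15)) = 1.2735e-16 m^2/s
Step 2: J = D * (C1 - C2) / dx
J = 1.2735e-16 * (4.34 - 2.46) / 1.4e-03
J = 1.71e-13 kg/(m^2*s)


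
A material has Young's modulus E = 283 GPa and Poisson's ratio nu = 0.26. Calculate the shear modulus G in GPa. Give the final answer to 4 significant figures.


G = E / (2*(1+nu))
G = 283 / (2*(1+0.26))
G = 112.3 GPa


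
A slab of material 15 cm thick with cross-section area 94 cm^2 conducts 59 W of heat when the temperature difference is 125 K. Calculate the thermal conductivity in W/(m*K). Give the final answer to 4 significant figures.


k = Q*L / (A*dT)
L = 0.15 m, A = 9.4e-03 m^2
k = 59 * 0.15 / (9.4e-03 * 125)
k = 7.532 W/(m*K)


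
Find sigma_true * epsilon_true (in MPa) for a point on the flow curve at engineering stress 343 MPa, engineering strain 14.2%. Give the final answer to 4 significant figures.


sigma_true = sigma_eng * (1 + epsilon_eng)
sigma_true = 343 * (1 + 0.142) = 391.706 MPa
epsilon_true = ln(1 + epsilon_eng)
epsilon_true = ln(1 + 0.142) = 0.132781
sigma_true * epsilon_true = 391.706 * 0.132781 = 52.01 MPa


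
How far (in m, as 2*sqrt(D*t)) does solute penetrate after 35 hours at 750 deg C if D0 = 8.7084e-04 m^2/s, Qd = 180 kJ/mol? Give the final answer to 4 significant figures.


Step 1: D = D0 * exp(-Qd/(R*T))
T = 1023.15 K
D = 8.7084e-04 * exp(-180e3 / (8.314 * 1023.15)) = 5.62481e-13 m^2/s
Step 2: L = 2*sqrt(D*t)
t = 35 h = 126000 s
L = 2*sqrt(5.62481e-13 * 126000) = 5.324e-04 m


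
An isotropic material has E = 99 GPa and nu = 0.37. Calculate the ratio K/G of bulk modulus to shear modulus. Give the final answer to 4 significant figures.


G = E / (2*(1+nu))
G = 99 / (2*(1+0.37)) = 36.1314 GPa
K = E / (3*(1-2*nu))
K = 99 / (3*(1-2*0.37)) = 126.923 GPa
K/G = 126.923 / 36.1314 = 3.513


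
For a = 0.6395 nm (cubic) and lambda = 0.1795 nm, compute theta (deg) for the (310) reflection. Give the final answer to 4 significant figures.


d = a / sqrt(h^2+k^2+l^2)
d = 0.6395 / sqrt(10) = 0.202228 nm
lambda = 2*d*sin(theta)  =>  sin(theta) = lambda / (2*d)
sin(theta) = 0.1795 / (2 * 0.202228) = 0.443807
theta = 26.35 deg


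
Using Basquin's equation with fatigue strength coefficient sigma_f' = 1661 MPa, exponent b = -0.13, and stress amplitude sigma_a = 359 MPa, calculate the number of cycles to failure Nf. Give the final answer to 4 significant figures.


sigma_a = sigma_f' * (2*Nf)^b
2*Nf = (sigma_a / sigma_f')^(1/b)
2*Nf = (359 / 1661)^(1/-0.13)
2*Nf = 131069
Nf = 65530 cycles


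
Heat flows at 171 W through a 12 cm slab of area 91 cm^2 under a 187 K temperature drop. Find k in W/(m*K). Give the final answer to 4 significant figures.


k = Q*L / (A*dT)
L = 0.12 m, A = 9.1e-03 m^2
k = 171 * 0.12 / (9.1e-03 * 187)
k = 12.06 W/(m*K)


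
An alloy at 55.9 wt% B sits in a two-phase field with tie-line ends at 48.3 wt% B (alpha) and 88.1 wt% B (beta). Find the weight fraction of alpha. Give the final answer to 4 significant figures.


f_alpha = (C_beta - C0) / (C_beta - C_alpha)
f_alpha = (88.1 - 55.9) / (88.1 - 48.3)
f_alpha = 0.809


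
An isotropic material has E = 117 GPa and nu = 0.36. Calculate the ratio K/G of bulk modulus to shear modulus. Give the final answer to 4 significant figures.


G = E / (2*(1+nu))
G = 117 / (2*(1+0.36)) = 43.0147 GPa
K = E / (3*(1-2*nu))
K = 117 / (3*(1-2*0.36)) = 139.286 GPa
K/G = 139.286 / 43.0147 = 3.238


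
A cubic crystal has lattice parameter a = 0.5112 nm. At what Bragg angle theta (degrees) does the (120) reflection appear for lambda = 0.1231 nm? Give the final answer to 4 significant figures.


d = a / sqrt(h^2+k^2+l^2)
d = 0.5112 / sqrt(5) = 0.228616 nm
lambda = 2*d*sin(theta)  =>  sin(theta) = lambda / (2*d)
sin(theta) = 0.1231 / (2 * 0.228616) = 0.269229
theta = 15.62 deg


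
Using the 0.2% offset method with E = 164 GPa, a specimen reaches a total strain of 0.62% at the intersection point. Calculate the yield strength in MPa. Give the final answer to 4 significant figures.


Offset strain = 0.002
Elastic strain at yield = total_strain - offset = 6.2e-03 - 0.002 = 4.2e-03
sigma_y = E * elastic_strain = 164000 * 4.2e-03
sigma_y = 688.8 MPa


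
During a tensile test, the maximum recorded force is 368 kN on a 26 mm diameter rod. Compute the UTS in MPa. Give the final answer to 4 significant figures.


A0 = pi*(d/2)^2 = pi*(26/2)^2 = 530.929 mm^2
UTS = F_max / A0 = 368*1000 / 530.929
UTS = 693.1 MPa


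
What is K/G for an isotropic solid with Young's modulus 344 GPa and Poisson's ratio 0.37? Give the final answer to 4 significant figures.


G = E / (2*(1+nu))
G = 344 / (2*(1+0.37)) = 125.547 GPa
K = E / (3*(1-2*nu))
K = 344 / (3*(1-2*0.37)) = 441.026 GPa
K/G = 441.026 / 125.547 = 3.513


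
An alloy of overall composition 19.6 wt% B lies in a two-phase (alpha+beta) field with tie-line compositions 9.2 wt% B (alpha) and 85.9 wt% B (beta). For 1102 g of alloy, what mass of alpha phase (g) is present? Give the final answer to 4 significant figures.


f_alpha = (C_beta - C0) / (C_beta - C_alpha)
f_alpha = (85.9 - 19.6) / (85.9 - 9.2) = 0.864407
m_alpha = f_alpha * m_total = 0.864407 * 1102 = 952.6 g


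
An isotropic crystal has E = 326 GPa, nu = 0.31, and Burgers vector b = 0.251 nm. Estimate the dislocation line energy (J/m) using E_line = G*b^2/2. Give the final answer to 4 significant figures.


Step 1: G = E / (2*(1+nu))
G = 326 / (2*(1+0.31)) = 124.427 GPa = 1.24427e+11 Pa
Step 2: E_line = G*b^2/2
b = 0.251 nm = 2.51e-10 m
E_line = 0.5 * 1.24427e+11 * (2.51e-10)^2 = 3.92e-09 J/m


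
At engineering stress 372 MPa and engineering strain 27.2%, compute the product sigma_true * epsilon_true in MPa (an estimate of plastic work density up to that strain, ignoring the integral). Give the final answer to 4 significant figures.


sigma_true = sigma_eng * (1 + epsilon_eng)
sigma_true = 372 * (1 + 0.272) = 473.184 MPa
epsilon_true = ln(1 + epsilon_eng)
epsilon_true = ln(1 + 0.272) = 0.24059
sigma_true * epsilon_true = 473.184 * 0.24059 = 113.8 MPa


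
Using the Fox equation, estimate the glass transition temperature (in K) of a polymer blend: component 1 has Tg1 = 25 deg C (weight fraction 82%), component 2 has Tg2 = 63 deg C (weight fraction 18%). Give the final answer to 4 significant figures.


1/Tg = w1/Tg1 + w2/Tg2 (in Kelvin)
Tg1 = 298.15 K, Tg2 = 336.15 K
1/Tg = 0.82/298.15 + 0.18/336.15
Tg = 304.3 K


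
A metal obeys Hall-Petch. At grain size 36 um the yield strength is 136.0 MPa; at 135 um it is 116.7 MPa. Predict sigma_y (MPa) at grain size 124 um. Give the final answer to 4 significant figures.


sigma_y = sigma0 + k / sqrt(d)
1/sqrt(d1) = 1/sqrt(3.6e-05) = 166.667;  1/sqrt(d2) = 86.0663
k = (sigma1 - sigma2) / (1/sqrt(d1) - 1/sqrt(d2)) = (136.0 - 116.7) / (166.667 - 86.0663) = 0.239453 MPa*m^0.5
sigma0 = sigma1 - k/sqrt(d1) = 136.0 - 0.239453*166.667 = 96.0912 MPa
sigma_y(d3) = 96.0912 + 0.239453 / sqrt(1.24e-04) = 117.6 MPa
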